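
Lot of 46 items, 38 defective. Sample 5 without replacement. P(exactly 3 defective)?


Hypergeometric: C(38,3)×C(8,2)/C(46,5)
= 8436×28/1370754 = 5624/32637

P(X=3) = 5624/32637 ≈ 17.23%


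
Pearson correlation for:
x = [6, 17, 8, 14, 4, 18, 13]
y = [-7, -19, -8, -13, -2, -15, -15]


n=7, Σx=80, Σy=-79, Σxy=-1084, Σx²=1094, Σy²=1097
r = (7×(-1084) - 80×(-79))/√((7×1094 - 80²)(7×1097 - (-79)²))
= -1268/√(1258×1438) = -1268/√1809004 ≈ -1268/1344.9922 ≈ -0.9428

r ≈ -0.9428


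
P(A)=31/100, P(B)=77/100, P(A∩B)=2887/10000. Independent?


P(A)×P(B) = 2387/10000
P(A∩B) = 2887/10000
Not equal → NOT independent

No, not independent


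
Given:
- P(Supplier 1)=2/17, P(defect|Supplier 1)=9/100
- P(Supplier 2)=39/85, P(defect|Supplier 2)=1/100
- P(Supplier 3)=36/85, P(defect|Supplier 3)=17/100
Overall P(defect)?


P(B) = Σ P(B|Aᵢ)×P(Aᵢ)
  9/100×2/17 = 9/850
  1/100×39/85 = 39/8500
  17/100×36/85 = 9/125
Sum = 741/8500

P(defect) = 741/8500 ≈ 8.72%


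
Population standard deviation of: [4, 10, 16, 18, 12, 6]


Mean = 66/6 = 11
  (4-11)²=49
  (10-11)²=1
  (16-11)²=25
  (18-11)²=49
  (12-11)²=1
  (6-11)²=25
Σ(x-μ)² = 150
σ² = 150/6 = 25

σ = √(25) ≈ 5.0000


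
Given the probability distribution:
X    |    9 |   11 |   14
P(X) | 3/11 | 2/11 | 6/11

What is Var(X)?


E[X] = 133/11
E[X²] = 151
Var(X) = E[X²] - (E[X])² = 151 - 17689/121 = 582/121

Var(X) = 582/121 ≈ 4.8099


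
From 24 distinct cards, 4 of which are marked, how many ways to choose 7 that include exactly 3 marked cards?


Choose 3 of the 4 marked cards and 4 of the other 20 cards:
C(4,3)×C(20,4) = 4×4845 = 19380

19380


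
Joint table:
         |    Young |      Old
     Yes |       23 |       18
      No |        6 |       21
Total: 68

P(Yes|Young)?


P(Yes|Young) = 23/(23+6) = 23/29

P = 23/29 ≈ 79.31%


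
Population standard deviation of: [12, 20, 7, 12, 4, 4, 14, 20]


Mean = 93/8
  (12-93/8)²=9/64
  (20-93/8)²=4489/64
  (7-93/8)²=1369/64
  (12-93/8)²=9/64
  (4-93/8)²=3721/64
  (4-93/8)²=3721/64
  (14-93/8)²=361/64
  (20-93/8)²=4489/64
Σ(x-μ)² = 2271/8
σ² = (2271/8)/8 = 2271/64

σ = √(2271/64) ≈ 5.9569


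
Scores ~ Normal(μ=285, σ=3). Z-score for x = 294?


z = (x - μ)/σ = (294 - 285)/3 = 3.0

z = 3.0


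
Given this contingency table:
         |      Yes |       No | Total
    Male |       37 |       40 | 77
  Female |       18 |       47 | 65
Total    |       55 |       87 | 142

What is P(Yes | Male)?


P(Yes | Male) = 37/(37+40) = 37/77

P(Yes|Male) = 37/77 ≈ 48.05%


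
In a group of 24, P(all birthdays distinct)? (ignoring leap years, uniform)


P(all different) = Π(365-i)/365 for i=0..23
= (365/365)×(364/365)×...×(342/365)
= 0.461656

P ≈ 0.4617 ≈ 46.17%


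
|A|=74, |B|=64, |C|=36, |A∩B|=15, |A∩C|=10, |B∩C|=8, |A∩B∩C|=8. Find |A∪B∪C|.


|A∪B∪C| = 74+64+36-15-10-8+8 = 149

|A∪B∪C| = 149


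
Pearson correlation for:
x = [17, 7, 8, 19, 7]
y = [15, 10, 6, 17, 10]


n=5, Σx=58, Σy=58, Σxy=766, Σx²=812, Σy²=750
r = (5×766 - 58×58)/√((5×812 - 58²)(5×750 - 58²))
= 466/√(696×386) = 466/√268656 ≈ 466/518.3204 ≈ 0.8991

r ≈ 0.8991


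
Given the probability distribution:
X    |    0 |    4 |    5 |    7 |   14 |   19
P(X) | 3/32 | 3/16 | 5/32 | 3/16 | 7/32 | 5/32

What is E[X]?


E[X] = Σ x·P(X=x)
= (0)×(3/32) + (4)×(3/16) + (5)×(5/32) + (7)×(3/16) + (14)×(7/32) + (19)×(5/32)
= 71/8

E[X] = 71/8


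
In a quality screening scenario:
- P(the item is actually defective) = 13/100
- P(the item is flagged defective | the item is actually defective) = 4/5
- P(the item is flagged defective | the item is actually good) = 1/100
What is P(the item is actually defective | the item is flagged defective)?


Using Bayes' theorem:
P(A|B) = P(B|A)·P(A) / P(B)

P(the item is flagged defective) = 4/5 × 13/100 + 1/100 × 87/100
= 13/125 + 87/10000 = 1127/10000

P(the item is actually defective|the item is flagged defective) = (13/125) / (1127/10000) = 1040/1127

P(the item is actually defective|the item is flagged defective) = 1040/1127 ≈ 92.28%


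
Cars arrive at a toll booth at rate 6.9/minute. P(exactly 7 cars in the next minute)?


Poisson(λ=6.9): P(X=7) = e^(-λ)×λ^k/k!
= e^(-6.9) × 6.9^7 / 7!
≈ 0.001007785429 × 744635.325259 / 5040 ≈ 0.148895

P(X=7) ≈ 0.148895 ≈ 14.89%


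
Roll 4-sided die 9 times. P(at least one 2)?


P(no 2)^9 = (3/4)^9 = 19683/262144
P(≥1) = 1 - 19683/262144 = 242461/262144

P = 242461/262144 ≈ 92.49%


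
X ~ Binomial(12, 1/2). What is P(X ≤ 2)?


P(X ≤ 2) = Σ P(X=i) for i=0..2
P(X=0) = 1/4096
P(X=1) = 3/1024
P(X=2) = 33/2048
Sum = 79/4096

P(X ≤ 2) = 79/4096 ≈ 1.93%


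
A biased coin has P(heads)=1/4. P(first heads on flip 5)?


Geometric: P(X=5) = (1-p)^(k-1)×p = (3/4)^4×1/4 = 81/1024

P(X=5) = 81/1024 ≈ 7.91%


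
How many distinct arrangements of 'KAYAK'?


Letters: 5, freq: {'K': 2, 'A': 2, 'Y': 1}
5!/(2!×2!×1!) = 120/4 = 30

30


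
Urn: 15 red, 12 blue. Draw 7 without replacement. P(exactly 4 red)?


Hypergeometric: C(15,4)×C(12,3)/C(27,7)
= 1365×220/888030 = 70/207

P(X=4) = 70/207 ≈ 33.82%


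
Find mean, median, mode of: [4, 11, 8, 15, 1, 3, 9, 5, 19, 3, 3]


Sorted: [1, 3, 3, 3, 4, 5, 8, 9, 11, 15, 19]
Mean = 81/11
Median = 5
Freq: {4: 1, 11: 1, 8: 1, 15: 1, 1: 1, 3: 3, 9: 1, 5: 1, 19: 1}
Mode: [3]

Mean=81/11, Median=5, Mode=3


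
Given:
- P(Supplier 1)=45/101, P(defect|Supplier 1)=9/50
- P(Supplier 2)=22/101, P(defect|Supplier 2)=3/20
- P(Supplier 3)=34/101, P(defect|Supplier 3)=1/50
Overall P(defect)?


P(B) = Σ P(B|Aᵢ)×P(Aᵢ)
  9/50×45/101 = 81/1010
  3/20×22/101 = 33/1010
  1/50×34/101 = 17/2525
Sum = 302/2525

P(defect) = 302/2525 ≈ 11.96%


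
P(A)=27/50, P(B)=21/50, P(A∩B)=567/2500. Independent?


P(A)×P(B) = 567/2500
P(A∩B) = 567/2500
Equal ✓ → Independent

Yes, independent


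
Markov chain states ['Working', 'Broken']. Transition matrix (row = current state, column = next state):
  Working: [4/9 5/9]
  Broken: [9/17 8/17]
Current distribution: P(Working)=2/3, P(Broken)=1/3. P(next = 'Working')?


P(next=Working) = Σᵢ P(now=i)×P(i→Working)
= 2/3×4/9 + 1/3×9/17
= 8/27 + 3/17 = 217/459

P = 217/459 ≈ 0.4728


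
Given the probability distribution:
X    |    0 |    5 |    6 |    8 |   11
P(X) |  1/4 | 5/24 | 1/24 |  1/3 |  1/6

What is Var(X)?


E[X] = 139/24
E[X²] = 1157/24
Var(X) = E[X²] - (E[X])² = 1157/24 - 19321/576 = 8447/576

Var(X) = 8447/576 ≈ 14.6649


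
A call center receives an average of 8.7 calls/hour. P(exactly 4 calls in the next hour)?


Poisson(λ=8.7): P(X=4) = e^(-λ)×λ^k/k!
= e^(-8.7) × 8.7^4 / 4!
≈ 0.000166585811 × 5728.9761 / 24 ≈ 0.039765

P(X=4) ≈ 0.039765 ≈ 3.98%


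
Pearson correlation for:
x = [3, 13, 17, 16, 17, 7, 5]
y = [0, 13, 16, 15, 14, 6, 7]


n=7, Σx=78, Σy=71, Σxy=996, Σx²=1086, Σy²=931
r = (7×996 - 78×71)/√((7×1086 - 78²)(7×931 - 71²))
= 1434/√(1518×1476) = 1434/√2240568 ≈ 1434/1496.8527 ≈ 0.9580

r ≈ 0.9580


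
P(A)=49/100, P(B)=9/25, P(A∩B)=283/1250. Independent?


P(A)×P(B) = 441/2500
P(A∩B) = 283/1250
Not equal → NOT independent

No, not independent


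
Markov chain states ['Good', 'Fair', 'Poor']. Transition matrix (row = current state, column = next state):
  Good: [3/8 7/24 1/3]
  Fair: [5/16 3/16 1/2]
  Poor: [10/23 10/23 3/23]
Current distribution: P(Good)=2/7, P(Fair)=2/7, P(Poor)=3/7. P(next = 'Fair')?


P(next=Fair) = Σᵢ P(now=i)×P(i→Fair)
= 2/7×7/24 + 2/7×3/16 + 3/7×10/23
= 1/12 + 3/56 + 30/161 = 1249/3864

P = 1249/3864 ≈ 0.3232


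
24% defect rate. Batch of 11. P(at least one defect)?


P(all good) = (19/25)^11 = 116490258898219/2384185791015625
P(≥1 defect) = 2267695532117406/2384185791015625

P = 2267695532117406/2384185791015625 ≈ 95.11%


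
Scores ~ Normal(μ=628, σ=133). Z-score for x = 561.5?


z = (x - μ)/σ = (561.5 - 628)/133 = -0.5

z = -0.5


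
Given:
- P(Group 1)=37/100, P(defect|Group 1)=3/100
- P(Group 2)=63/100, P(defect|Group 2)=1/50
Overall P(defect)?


P(B) = Σ P(B|Aᵢ)×P(Aᵢ)
  3/100×37/100 = 111/10000
  1/50×63/100 = 63/5000
Sum = 237/10000

P(defect) = 237/10000 ≈ 2.37%


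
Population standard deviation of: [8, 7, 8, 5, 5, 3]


Mean = 36/6 = 6
  (8-6)²=4
  (7-6)²=1
  (8-6)²=4
  (5-6)²=1
  (5-6)²=1
  (3-6)²=9
Σ(x-μ)² = 20
σ² = 20/6 = 10/3

σ = √(10/3) ≈ 1.8257


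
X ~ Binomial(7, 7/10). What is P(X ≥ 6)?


P(X ≥ 6) = Σ P(X=i) for i=6..7
P(X=6) = 2470629/10000000
P(X=7) = 823543/10000000
Sum = 823543/2500000

P(X ≥ 6) = 823543/2500000 ≈ 32.94%


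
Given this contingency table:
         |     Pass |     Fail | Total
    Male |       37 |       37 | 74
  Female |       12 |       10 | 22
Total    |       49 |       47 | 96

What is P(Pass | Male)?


P(Pass | Male) = 37/(37+37) = 37/74 = 1/2

P(Pass|Male) = 1/2 ≈ 50.00%


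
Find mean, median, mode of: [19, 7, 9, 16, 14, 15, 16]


Sorted: [7, 9, 14, 15, 16, 16, 19]
Mean = 96/7
Median = 15
Freq: {19: 1, 7: 1, 9: 1, 16: 2, 14: 1, 15: 1}
Mode: [16]

Mean=96/7, Median=15, Mode=16


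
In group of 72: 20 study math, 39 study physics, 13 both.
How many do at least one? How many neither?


|A∪B| = 20+39-13 = 46
Neither = 72-46 = 26

At least one: 46; Neither: 26


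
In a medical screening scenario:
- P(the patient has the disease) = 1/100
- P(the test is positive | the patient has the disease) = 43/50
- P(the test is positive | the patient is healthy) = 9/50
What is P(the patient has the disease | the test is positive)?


Using Bayes' theorem:
P(A|B) = P(B|A)·P(A) / P(B)

P(the test is positive) = 43/50 × 1/100 + 9/50 × 99/100
= 43/5000 + 891/5000 = 467/2500

P(the patient has the disease|the test is positive) = (43/5000) / (467/2500) = 43/934

P(the patient has the disease|the test is positive) = 43/934 ≈ 4.60%


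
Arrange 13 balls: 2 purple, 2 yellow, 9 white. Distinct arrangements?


13!/(2!×2!×9!) = 4290

4290


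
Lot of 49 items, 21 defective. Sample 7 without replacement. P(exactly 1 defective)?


Hypergeometric: C(21,1)×C(28,6)/C(49,7)
= 21×376740/85900584 = 4095/44462

P(X=1) = 4095/44462 ≈ 9.21%


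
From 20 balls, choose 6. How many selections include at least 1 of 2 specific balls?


Complement: C(20,6) - C(18,6) = 38760 - 18564 = 20196

20196


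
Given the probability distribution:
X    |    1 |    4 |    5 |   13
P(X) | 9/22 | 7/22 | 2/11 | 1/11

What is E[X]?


E[X] = Σ x·P(X=x)
= (1)×(9/22) + (4)×(7/22) + (5)×(2/11) + (13)×(1/11)
= 83/22

E[X] = 83/22


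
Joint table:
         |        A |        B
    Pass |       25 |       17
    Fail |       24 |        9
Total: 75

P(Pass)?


P(Pass) = (25+17)/75 = 42/75 = 14/25

P(Pass) = 14/25 ≈ 56.00%


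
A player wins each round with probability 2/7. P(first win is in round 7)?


Geometric: P(X=7) = (1-p)^(k-1)×p = (5/7)^6×2/7 = 31250/823543

P(X=7) = 31250/823543 ≈ 3.79%


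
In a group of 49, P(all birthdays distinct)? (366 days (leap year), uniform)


P(all different) = Π(366-i)/366 for i=0..48
= (366/366)×(365/366)×...×(318/366)
= 0.034553

P ≈ 0.0346 ≈ 3.46%


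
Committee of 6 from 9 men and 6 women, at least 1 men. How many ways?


Count by #men:
  1M,5W: C(9,1)×C(6,5)=54
  2M,4W: C(9,2)×C(6,4)=540
  3M,3W: C(9,3)×C(6,3)=1680
  4M,2W: C(9,4)×C(6,2)=1890
  5M,1W: C(9,5)×C(6,1)=756
  6M,0W: C(9,6)×C(6,0)=84
Total = 5004

5004


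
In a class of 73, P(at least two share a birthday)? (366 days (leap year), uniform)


P(all different) = Π(366-i)/366 for i=0..72
= 0.000449
P(match) = 1 - 0.000449 = 0.999551

P ≈ 0.9996 ≈ 99.96%


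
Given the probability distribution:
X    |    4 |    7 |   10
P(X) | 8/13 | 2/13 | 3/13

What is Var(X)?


E[X] = 76/13
E[X²] = 526/13
Var(X) = E[X²] - (E[X])² = 526/13 - 5776/169 = 1062/169

Var(X) = 1062/169 ≈ 6.2840


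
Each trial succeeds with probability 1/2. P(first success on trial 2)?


Geometric: P(X=2) = (1-p)^(k-1)×p = (1/2)^1×1/2 = 1/4

P(X=2) = 1/4 ≈ 25.00%


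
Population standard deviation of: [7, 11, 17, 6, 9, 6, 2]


Mean = 58/7
  (7-58/7)²=81/49
  (11-58/7)²=361/49
  (17-58/7)²=3721/49
  (6-58/7)²=256/49
  (9-58/7)²=25/49
  (6-58/7)²=256/49
  (2-58/7)²=1936/49
Σ(x-μ)² = 948/7
σ² = (948/7)/7 = 948/49

σ = √(948/49) ≈ 4.3985


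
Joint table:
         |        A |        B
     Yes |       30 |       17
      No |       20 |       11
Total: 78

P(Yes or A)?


P(Yes∨A) = P(Yes) + P(A) - P(Yes∧A)
= (47 + 50 - 30)/78 = 67/78

P = 67/78 ≈ 85.90%


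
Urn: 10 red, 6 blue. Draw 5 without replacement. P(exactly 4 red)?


Hypergeometric: C(10,4)×C(6,1)/C(16,5)
= 210×6/4368 = 15/52

P(X=4) = 15/52 ≈ 28.85%


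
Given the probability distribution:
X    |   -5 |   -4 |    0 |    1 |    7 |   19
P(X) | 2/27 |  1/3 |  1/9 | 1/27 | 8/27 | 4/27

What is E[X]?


E[X] = Σ x·P(X=x)
= (-5)×(2/27) + (-4)×(1/3) + (0)×(1/9) + (1)×(1/27) + (7)×(8/27) + (19)×(4/27)
= 29/9

E[X] = 29/9


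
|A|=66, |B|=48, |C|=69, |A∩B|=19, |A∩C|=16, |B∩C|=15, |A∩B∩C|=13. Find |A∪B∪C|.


|A∪B∪C| = 66+48+69-19-16-15+13 = 146

|A∪B∪C| = 146


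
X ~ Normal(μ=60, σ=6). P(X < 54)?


z = (54-60)/6 = -1.0
P(Z < -1.0) = 0.1587

P(X < 54) ≈ 0.1587


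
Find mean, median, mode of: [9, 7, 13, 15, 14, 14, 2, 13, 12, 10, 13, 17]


Sorted: [2, 7, 9, 10, 12, 13, 13, 13, 14, 14, 15, 17]
Mean = 139/12
Median = 13
Freq: {9: 1, 7: 1, 13: 3, 15: 1, 14: 2, 2: 1, 12: 1, 10: 1, 17: 1}
Mode: [13]

Mean=139/12, Median=13, Mode=13


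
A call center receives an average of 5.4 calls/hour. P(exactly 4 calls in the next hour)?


Poisson(λ=5.4): P(X=4) = e^(-λ)×λ^k/k!
= e^(-5.4) × 5.4^4 / 4!
≈ 0.004516580943 × 850.3056 / 24 ≈ 0.160020

P(X=4) ≈ 0.160020 ≈ 16.00%


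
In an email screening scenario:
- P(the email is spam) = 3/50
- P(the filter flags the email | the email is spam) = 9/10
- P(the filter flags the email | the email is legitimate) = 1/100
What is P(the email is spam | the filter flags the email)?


Using Bayes' theorem:
P(A|B) = P(B|A)·P(A) / P(B)

P(the filter flags the email) = 9/10 × 3/50 + 1/100 × 47/50
= 27/500 + 47/5000 = 317/5000

P(the email is spam|the filter flags the email) = (27/500) / (317/5000) = 270/317

P(the email is spam|the filter flags the email) = 270/317 ≈ 85.17%


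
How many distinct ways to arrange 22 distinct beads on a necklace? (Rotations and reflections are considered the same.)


Free circular arrangements: rotations and reflections both identified.
(n-1)!/2 = 21!/2 = 51090942171709440000/2 = 25545471085854720000

25545471085854720000


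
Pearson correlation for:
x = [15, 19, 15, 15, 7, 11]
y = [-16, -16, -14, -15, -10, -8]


n=6, Σx=82, Σy=-79, Σxy=-1137, Σx²=1206, Σy²=1097
r = (6×(-1137) - 82×(-79))/√((6×1206 - 82²)(6×1097 - (-79)²))
= -344/√(512×341) = -344/√174592 ≈ -344/417.8421 ≈ -0.8233

r ≈ -0.8233


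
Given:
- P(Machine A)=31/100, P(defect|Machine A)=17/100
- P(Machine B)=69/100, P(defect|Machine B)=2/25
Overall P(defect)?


P(B) = Σ P(B|Aᵢ)×P(Aᵢ)
  17/100×31/100 = 527/10000
  2/25×69/100 = 69/1250
Sum = 1079/10000

P(defect) = 1079/10000 ≈ 10.79%


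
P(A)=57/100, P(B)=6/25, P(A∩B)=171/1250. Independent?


P(A)×P(B) = 171/1250
P(A∩B) = 171/1250
Equal ✓ → Independent

Yes, independent


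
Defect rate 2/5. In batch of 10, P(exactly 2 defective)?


Binomial: P(X=2) = C(10,2)×p^2×(1-p)^8
= 45 × 4/25 × 6561/390625 = 236196/1953125

P(X=2) = 236196/1953125 ≈ 12.09%


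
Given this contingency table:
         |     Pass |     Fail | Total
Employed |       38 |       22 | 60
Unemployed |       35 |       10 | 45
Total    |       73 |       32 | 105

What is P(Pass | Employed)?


P(Pass | Employed) = 38/(38+22) = 38/60 = 19/30

P(Pass|Employed) = 19/30 ≈ 63.33%


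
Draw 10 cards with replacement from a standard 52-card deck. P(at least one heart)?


P(not a heart) = 39/52 = 3/4
P(none in 10 draws) = (3/4)^10 = 59049/1048576
P(≥1 heart) = 1 - 59049/1048576 = 989527/1048576

P = 989527/1048576 ≈ 94.37%


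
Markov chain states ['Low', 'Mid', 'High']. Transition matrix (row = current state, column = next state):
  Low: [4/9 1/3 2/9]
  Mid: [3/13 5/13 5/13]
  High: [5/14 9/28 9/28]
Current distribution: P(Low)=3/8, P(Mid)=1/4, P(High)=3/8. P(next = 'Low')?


P(next=Low) = Σᵢ P(now=i)×P(i→Low)
= 3/8×4/9 + 1/4×3/13 + 3/8×5/14
= 1/6 + 3/52 + 15/112 = 1565/4368

P = 1565/4368 ≈ 0.3583


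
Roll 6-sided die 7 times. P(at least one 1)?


P(no 1)^7 = (5/6)^7 = 78125/279936
P(≥1) = 1 - 78125/279936 = 201811/279936

P = 201811/279936 ≈ 72.09%


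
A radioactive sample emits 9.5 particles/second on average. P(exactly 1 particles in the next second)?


Poisson(λ=9.5): P(X=1) = e^(-λ)×λ^k/k!
= e^(-9.5) × 9.5^1 / 1!
≈ 7.485182989e-05 × 9.5 / 1 ≈ 0.000711

P(X=1) ≈ 0.000711 ≈ 0.07%


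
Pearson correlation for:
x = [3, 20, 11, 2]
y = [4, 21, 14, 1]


n=4, Σx=36, Σy=40, Σxy=588, Σx²=534, Σy²=654
r = (4×588 - 36×40)/√((4×534 - 36²)(4×654 - 40²))
= 912/√(840×1016) = 912/√853440 ≈ 912/923.8182 ≈ 0.9872

r ≈ 0.9872


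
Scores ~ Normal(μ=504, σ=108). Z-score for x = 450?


z = (x - μ)/σ = (450 - 504)/108 = -0.5

z = -0.5


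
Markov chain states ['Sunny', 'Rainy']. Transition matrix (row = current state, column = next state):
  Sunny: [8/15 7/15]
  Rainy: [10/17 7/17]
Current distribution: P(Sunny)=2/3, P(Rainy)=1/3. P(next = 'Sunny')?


P(next=Sunny) = Σᵢ P(now=i)×P(i→Sunny)
= 2/3×8/15 + 1/3×10/17
= 16/45 + 10/51 = 422/765

P = 422/765 ≈ 0.5516


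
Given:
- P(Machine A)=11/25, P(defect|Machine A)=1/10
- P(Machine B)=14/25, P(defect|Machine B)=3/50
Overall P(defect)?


P(B) = Σ P(B|Aᵢ)×P(Aᵢ)
  1/10×11/25 = 11/250
  3/50×14/25 = 21/625
Sum = 97/1250

P(defect) = 97/1250 ≈ 7.76%


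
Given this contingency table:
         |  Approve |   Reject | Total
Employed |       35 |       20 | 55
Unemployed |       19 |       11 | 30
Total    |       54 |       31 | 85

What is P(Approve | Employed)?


P(Approve | Employed) = 35/(35+20) = 35/55 = 7/11

P(Approve|Employed) = 7/11 ≈ 63.64%


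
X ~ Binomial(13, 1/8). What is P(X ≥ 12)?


P(X ≥ 12) = Σ P(X=i) for i=12..13
P(X=12) = 91/549755813888
P(X=13) = 1/549755813888
Sum = 23/137438953472

P(X ≥ 12) = 23/137438953472 ≈ 0.00%


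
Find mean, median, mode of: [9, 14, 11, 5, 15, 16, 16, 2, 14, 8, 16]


Sorted: [2, 5, 8, 9, 11, 14, 14, 15, 16, 16, 16]
Mean = 126/11
Median = 14
Freq: {9: 1, 14: 2, 11: 1, 5: 1, 15: 1, 16: 3, 2: 1, 8: 1}
Mode: [16]

Mean=126/11, Median=14, Mode=16


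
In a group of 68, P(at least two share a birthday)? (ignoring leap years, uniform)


P(all different) = Π(365-i)/365 for i=0..67
= 0.001274
P(match) = 1 - 0.001274 = 0.998726

P ≈ 0.9987 ≈ 99.87%


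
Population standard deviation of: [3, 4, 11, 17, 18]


Mean = 53/5
  (3-53/5)²=1444/25
  (4-53/5)²=1089/25
  (11-53/5)²=4/25
  (17-53/5)²=1024/25
  (18-53/5)²=1369/25
Σ(x-μ)² = 986/5
σ² = (986/5)/5 = 986/25

σ = √(986/25) ≈ 6.2801


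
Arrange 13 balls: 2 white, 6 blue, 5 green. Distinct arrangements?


13!/(2!×6!×5!) = 36036

36036


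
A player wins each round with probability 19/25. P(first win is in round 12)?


Geometric: P(X=12) = (1-p)^(k-1)×p = (6/25)^11×19/25 = 6893144064/59604644775390625

P(X=12) = 6893144064/59604644775390625 ≈ 0.00%


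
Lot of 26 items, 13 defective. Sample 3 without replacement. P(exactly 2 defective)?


Hypergeometric: C(13,2)×C(13,1)/C(26,3)
= 78×13/2600 = 39/100

P(X=2) = 39/100 ≈ 39.00%


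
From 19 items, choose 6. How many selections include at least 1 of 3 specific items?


Complement: C(19,6) - C(16,6) = 27132 - 8008 = 19124

19124


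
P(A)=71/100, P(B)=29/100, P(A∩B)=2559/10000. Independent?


P(A)×P(B) = 2059/10000
P(A∩B) = 2559/10000
Not equal → NOT independent

No, not independent


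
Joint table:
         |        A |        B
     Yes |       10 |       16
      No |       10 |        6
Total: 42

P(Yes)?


P(Yes) = (10+16)/42 = 26/42 = 13/21

P(Yes) = 13/21 ≈ 61.90%


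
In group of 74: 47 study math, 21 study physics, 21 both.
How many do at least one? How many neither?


|A∪B| = 47+21-21 = 47
Neither = 74-47 = 27

At least one: 47; Neither: 27


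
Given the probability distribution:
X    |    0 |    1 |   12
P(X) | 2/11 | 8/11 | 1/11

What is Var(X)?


E[X] = 20/11
E[X²] = 152/11
Var(X) = E[X²] - (E[X])² = 152/11 - 400/121 = 1272/121

Var(X) = 1272/121 ≈ 10.5124


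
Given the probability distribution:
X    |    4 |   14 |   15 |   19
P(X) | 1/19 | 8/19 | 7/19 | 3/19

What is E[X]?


E[X] = Σ x·P(X=x)
= (4)×(1/19) + (14)×(8/19) + (15)×(7/19) + (19)×(3/19)
= 278/19

E[X] = 278/19


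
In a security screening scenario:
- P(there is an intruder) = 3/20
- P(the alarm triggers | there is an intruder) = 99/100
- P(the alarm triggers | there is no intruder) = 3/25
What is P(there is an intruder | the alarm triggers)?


Using Bayes' theorem:
P(A|B) = P(B|A)·P(A) / P(B)

P(the alarm triggers) = 99/100 × 3/20 + 3/25 × 17/20
= 297/2000 + 51/500 = 501/2000

P(there is an intruder|the alarm triggers) = (297/2000) / (501/2000) = 99/167

P(there is an intruder|the alarm triggers) = 99/167 ≈ 59.28%


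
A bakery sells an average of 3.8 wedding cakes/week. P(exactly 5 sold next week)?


Poisson(λ=3.8): P(X=5) = e^(-λ)×λ^k/k!
= e^(-3.8) × 3.8^5 / 5!
≈ 0.02237077186 × 792.35168 / 120 ≈ 0.147713

P(X=5) ≈ 0.147713 ≈ 14.77%


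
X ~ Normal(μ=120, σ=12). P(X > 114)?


z = (114-120)/12 = -0.5
P(X > 114) = 1 - P(Z ≤ -0.5) = 1 - 0.3085 = 0.6915

P(X > 114) ≈ 0.6915


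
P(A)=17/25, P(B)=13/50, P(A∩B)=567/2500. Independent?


P(A)×P(B) = 221/1250
P(A∩B) = 567/2500
Not equal → NOT independent

No, not independent


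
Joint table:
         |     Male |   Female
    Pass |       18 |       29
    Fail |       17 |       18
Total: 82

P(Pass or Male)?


P(Pass∨Male) = P(Pass) + P(Male) - P(Pass∧Male)
= (47 + 35 - 18)/82 = 64/82 = 32/41

P = 32/41 ≈ 78.05%


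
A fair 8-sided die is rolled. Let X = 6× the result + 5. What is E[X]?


E[die] = (1+8)/2 = 9/2
E[X] = 6×9/2 + 5 = 32

E[X] = 32


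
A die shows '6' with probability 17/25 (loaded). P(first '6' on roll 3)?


Geometric: P(X=3) = (1-p)^(k-1)×p = (8/25)^2×17/25 = 1088/15625

P(X=3) = 1088/15625 ≈ 6.96%


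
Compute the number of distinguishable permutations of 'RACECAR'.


Letters: 7, freq: {'R': 2, 'A': 2, 'C': 2, 'E': 1}
7!/(2!×2!×2!×1!) = 5040/8 = 630

630


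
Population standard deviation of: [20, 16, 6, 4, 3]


Mean = 49/5
  (20-49/5)²=2601/25
  (16-49/5)²=961/25
  (6-49/5)²=361/25
  (4-49/5)²=841/25
  (3-49/5)²=1156/25
Σ(x-μ)² = 1184/5
σ² = (1184/5)/5 = 1184/25

σ = √(1184/25) ≈ 6.8819


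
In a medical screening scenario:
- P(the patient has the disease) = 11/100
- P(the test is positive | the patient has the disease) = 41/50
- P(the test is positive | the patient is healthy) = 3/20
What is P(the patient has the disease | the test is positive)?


Using Bayes' theorem:
P(A|B) = P(B|A)·P(A) / P(B)

P(the test is positive) = 41/50 × 11/100 + 3/20 × 89/100
= 451/5000 + 267/2000 = 2237/10000

P(the patient has the disease|the test is positive) = (451/5000) / (2237/10000) = 902/2237

P(the patient has the disease|the test is positive) = 902/2237 ≈ 40.32%


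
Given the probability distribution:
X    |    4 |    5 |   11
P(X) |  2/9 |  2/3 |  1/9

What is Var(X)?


E[X] = 49/9
E[X²] = 101/3
Var(X) = E[X²] - (E[X])² = 101/3 - 2401/81 = 326/81

Var(X) = 326/81 ≈ 4.0247


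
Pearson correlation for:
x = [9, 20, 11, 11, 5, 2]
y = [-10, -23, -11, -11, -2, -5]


n=6, Σx=58, Σy=-62, Σxy=-812, Σx²=752, Σy²=900
r = (6×(-812) - 58×(-62))/√((6×752 - 58²)(6×900 - (-62)²))
= -1276/√(1148×1556) = -1276/√1786288 ≈ -1276/1336.5209 ≈ -0.9547

r ≈ -0.9547


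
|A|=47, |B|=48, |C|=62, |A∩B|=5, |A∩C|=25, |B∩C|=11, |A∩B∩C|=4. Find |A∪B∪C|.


|A∪B∪C| = 47+48+62-5-25-11+4 = 120

|A∪B∪C| = 120


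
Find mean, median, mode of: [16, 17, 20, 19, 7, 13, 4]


Sorted: [4, 7, 13, 16, 17, 19, 20]
Mean = 96/7
Median = 16
Freq: {16: 1, 17: 1, 20: 1, 19: 1, 7: 1, 13: 1, 4: 1}
Mode: No mode

Mean=96/7, Median=16, Mode=No mode


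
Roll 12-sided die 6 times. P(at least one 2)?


P(no 2)^6 = (11/12)^6 = 1771561/2985984
P(≥1) = 1 - 1771561/2985984 = 1214423/2985984

P = 1214423/2985984 ≈ 40.67%


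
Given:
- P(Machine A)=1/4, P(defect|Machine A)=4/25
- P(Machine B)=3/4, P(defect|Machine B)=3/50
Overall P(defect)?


P(B) = Σ P(B|Aᵢ)×P(Aᵢ)
  4/25×1/4 = 1/25
  3/50×3/4 = 9/200
Sum = 17/200

P(defect) = 17/200 ≈ 8.50%


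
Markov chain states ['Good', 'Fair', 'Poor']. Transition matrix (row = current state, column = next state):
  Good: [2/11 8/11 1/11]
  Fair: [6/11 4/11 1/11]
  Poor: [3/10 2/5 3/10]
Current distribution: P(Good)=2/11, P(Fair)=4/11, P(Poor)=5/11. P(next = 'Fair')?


P(next=Fair) = Σᵢ P(now=i)×P(i→Fair)
= 2/11×8/11 + 4/11×4/11 + 5/11×2/5
= 16/121 + 16/121 + 2/11 = 54/121

P = 54/121 ≈ 0.4463


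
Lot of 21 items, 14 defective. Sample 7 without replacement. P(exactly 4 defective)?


Hypergeometric: C(14,4)×C(7,3)/C(21,7)
= 1001×35/116280 = 7007/23256

P(X=4) = 7007/23256 ≈ 30.13%


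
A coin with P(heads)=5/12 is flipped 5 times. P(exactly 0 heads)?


Binomial: P(X=0) = C(5,0)×p^0×(1-p)^5
= 1 × 1 × 16807/248832 = 16807/248832

P(X=0) = 16807/248832 ≈ 6.75%


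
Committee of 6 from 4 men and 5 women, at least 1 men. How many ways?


Count by #men:
  1M,5W: C(4,1)×C(5,5)=4
  2M,4W: C(4,2)×C(5,4)=30
  3M,3W: C(4,3)×C(5,3)=40
  4M,2W: C(4,4)×C(5,2)=10
Total = 84

84


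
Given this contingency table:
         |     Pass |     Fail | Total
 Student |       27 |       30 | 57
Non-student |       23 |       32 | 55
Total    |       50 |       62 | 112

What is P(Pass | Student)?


P(Pass | Student) = 27/(27+30) = 27/57 = 9/19

P(Pass|Student) = 9/19 ≈ 47.37%


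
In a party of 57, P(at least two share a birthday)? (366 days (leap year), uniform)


P(all different) = Π(366-i)/366 for i=0..56
= 0.010010
P(match) = 1 - 0.010010 = 0.989990

P ≈ 0.9900 ≈ 99.00%


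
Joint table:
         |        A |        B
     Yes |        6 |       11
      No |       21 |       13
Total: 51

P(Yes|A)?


P(Yes|A) = 6/(6+21) = 6/27 = 2/9

P = 2/9 ≈ 22.22%


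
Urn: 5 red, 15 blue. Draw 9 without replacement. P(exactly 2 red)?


Hypergeometric: C(5,2)×C(15,7)/C(20,9)
= 10×6435/167960 = 495/1292

P(X=2) = 495/1292 ≈ 38.31%


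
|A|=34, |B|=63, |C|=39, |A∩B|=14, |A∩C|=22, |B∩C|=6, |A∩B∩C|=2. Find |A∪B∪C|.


|A∪B∪C| = 34+63+39-14-22-6+2 = 96

|A∪B∪C| = 96


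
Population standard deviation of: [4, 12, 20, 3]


Mean = 39/4
  (4-39/4)²=529/16
  (12-39/4)²=81/16
  (20-39/4)²=1681/16
  (3-39/4)²=729/16
Σ(x-μ)² = 755/4
σ² = (755/4)/4 = 755/16

σ = √(755/16) ≈ 6.8693


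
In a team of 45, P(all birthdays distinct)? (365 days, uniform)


P(all different) = Π(365-i)/365 for i=0..44
= (365/365)×(364/365)×...×(321/365)
= 0.059024

P ≈ 0.0590 ≈ 5.90%


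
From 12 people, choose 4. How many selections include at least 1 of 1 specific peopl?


Complement: C(12,4) - C(11,4) = 495 - 330 = 165

165


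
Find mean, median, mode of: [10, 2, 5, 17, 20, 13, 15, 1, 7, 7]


Sorted: [1, 2, 5, 7, 7, 10, 13, 15, 17, 20]
Mean = 97/10
Median = 17/2
Freq: {10: 1, 2: 1, 5: 1, 17: 1, 20: 1, 13: 1, 15: 1, 1: 1, 7: 2}
Mode: [7]

Mean=97/10, Median=17/2, Mode=7


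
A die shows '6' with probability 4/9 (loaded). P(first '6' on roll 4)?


Geometric: P(X=4) = (1-p)^(k-1)×p = (5/9)^3×4/9 = 500/6561

P(X=4) = 500/6561 ≈ 7.62%


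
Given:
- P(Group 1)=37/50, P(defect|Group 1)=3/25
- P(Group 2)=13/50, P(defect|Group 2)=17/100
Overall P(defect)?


P(B) = Σ P(B|Aᵢ)×P(Aᵢ)
  3/25×37/50 = 111/1250
  17/100×13/50 = 221/5000
Sum = 133/1000

P(defect) = 133/1000 ≈ 13.30%


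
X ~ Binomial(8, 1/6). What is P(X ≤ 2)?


P(X ≤ 2) = Σ P(X=i) for i=0..2
P(X=0) = 390625/1679616
P(X=1) = 78125/209952
P(X=2) = 109375/419904
Sum = 484375/559872

P(X ≤ 2) = 484375/559872 ≈ 86.52%


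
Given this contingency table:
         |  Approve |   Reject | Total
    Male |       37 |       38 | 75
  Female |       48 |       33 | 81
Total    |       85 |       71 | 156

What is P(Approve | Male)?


P(Approve | Male) = 37/(37+38) = 37/75

P(Approve|Male) = 37/75 ≈ 49.33%


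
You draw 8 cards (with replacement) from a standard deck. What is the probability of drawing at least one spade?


P(not a spade) = 39/52 = 3/4
P(none in 8 draws) = (3/4)^8 = 6561/65536
P(≥1 spade) = 1 - 6561/65536 = 58975/65536

P = 58975/65536 ≈ 89.99%


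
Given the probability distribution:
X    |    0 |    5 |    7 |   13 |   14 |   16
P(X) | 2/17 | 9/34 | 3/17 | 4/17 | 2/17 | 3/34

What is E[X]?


E[X] = Σ x·P(X=x)
= (0)×(2/17) + (5)×(9/34) + (7)×(3/17) + (13)×(4/17) + (14)×(2/17) + (16)×(3/34)
= 295/34

E[X] = 295/34


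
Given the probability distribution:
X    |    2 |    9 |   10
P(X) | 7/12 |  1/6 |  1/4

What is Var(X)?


E[X] = 31/6
E[X²] = 245/6
Var(X) = E[X²] - (E[X])² = 245/6 - 961/36 = 509/36

Var(X) = 509/36 ≈ 14.1389


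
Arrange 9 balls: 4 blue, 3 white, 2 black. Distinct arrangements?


9!/(4!×3!×2!) = 1260

1260


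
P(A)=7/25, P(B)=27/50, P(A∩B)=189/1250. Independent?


P(A)×P(B) = 189/1250
P(A∩B) = 189/1250
Equal ✓ → Independent

Yes, independent


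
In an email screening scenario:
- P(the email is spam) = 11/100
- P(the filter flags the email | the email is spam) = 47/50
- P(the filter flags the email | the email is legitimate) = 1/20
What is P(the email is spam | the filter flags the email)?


Using Bayes' theorem:
P(A|B) = P(B|A)·P(A) / P(B)

P(the filter flags the email) = 47/50 × 11/100 + 1/20 × 89/100
= 517/5000 + 89/2000 = 1479/10000

P(the email is spam|the filter flags the email) = (517/5000) / (1479/10000) = 1034/1479

P(the email is spam|the filter flags the email) = 1034/1479 ≈ 69.91%


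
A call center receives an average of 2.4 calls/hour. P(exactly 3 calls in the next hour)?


Poisson(λ=2.4): P(X=3) = e^(-λ)×λ^k/k!
= e^(-2.4) × 2.4^3 / 3!
≈ 0.09071795329 × 13.824 / 6 ≈ 0.209014

P(X=3) ≈ 0.209014 ≈ 20.90%


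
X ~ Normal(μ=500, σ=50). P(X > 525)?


z = (525-500)/50 = 0.5
P(X > 525) = 1 - P(Z ≤ 0.5) = 1 - 0.6915 = 0.3085

P(X > 525) ≈ 0.3085


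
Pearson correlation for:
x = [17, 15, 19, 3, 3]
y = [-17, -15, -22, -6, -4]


n=5, Σx=57, Σy=-64, Σxy=-962, Σx²=893, Σy²=1050
r = (5×(-962) - 57×(-64))/√((5×893 - 57²)(5×1050 - (-64)²))
= -1162/√(1216×1154) = -1162/√1403264 ≈ -1162/1184.5944 ≈ -0.9809

r ≈ -0.9809


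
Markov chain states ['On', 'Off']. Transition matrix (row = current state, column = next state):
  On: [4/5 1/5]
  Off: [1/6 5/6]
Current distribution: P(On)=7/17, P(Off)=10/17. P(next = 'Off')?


P(next=Off) = Σᵢ P(now=i)×P(i→Off)
= 7/17×1/5 + 10/17×5/6
= 7/85 + 25/51 = 146/255

P = 146/255 ≈ 0.5725


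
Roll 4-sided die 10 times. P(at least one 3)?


P(no 3)^10 = (3/4)^10 = 59049/1048576
P(≥1) = 1 - 59049/1048576 = 989527/1048576

P = 989527/1048576 ≈ 94.37%


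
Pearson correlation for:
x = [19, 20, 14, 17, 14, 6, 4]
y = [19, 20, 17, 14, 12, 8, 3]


n=7, Σx=94, Σy=93, Σxy=1465, Σx²=1494, Σy²=1463
r = (7×1465 - 94×93)/√((7×1494 - 94²)(7×1463 - 93²))
= 1513/√(1622×1592) = 1513/√2582224 ≈ 1513/1606.9300 ≈ 0.9415

r ≈ 0.9415


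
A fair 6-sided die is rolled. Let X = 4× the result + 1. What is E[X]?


E[die] = (1+6)/2 = 7/2
E[X] = 4×7/2 + 1 = 15

E[X] = 15


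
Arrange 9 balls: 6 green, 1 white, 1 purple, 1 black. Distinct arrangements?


9!/(6!×1!×1!×1!) = 504

504


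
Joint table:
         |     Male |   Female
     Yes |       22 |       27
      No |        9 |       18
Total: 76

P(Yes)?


P(Yes) = (22+27)/76 = 49/76

P(Yes) = 49/76 ≈ 64.47%


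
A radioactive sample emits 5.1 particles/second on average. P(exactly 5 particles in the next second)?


Poisson(λ=5.1): P(X=5) = e^(-λ)×λ^k/k!
= e^(-5.1) × 5.1^5 / 5!
≈ 0.006096746566 × 3450.25251 / 120 ≈ 0.175294

P(X=5) ≈ 0.175294 ≈ 17.53%


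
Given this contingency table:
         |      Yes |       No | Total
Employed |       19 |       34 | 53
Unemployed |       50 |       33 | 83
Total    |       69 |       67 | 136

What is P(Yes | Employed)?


P(Yes | Employed) = 19/(19+34) = 19/53

P(Yes|Employed) = 19/53 ≈ 35.85%


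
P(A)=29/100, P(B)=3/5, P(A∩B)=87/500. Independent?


P(A)×P(B) = 87/500
P(A∩B) = 87/500
Equal ✓ → Independent

Yes, independent


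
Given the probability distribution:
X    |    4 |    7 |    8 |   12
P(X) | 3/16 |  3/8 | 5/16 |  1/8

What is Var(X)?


E[X] = 59/8
E[X²] = 475/8
Var(X) = E[X²] - (E[X])² = 475/8 - 3481/64 = 319/64

Var(X) = 319/64 ≈ 4.9844


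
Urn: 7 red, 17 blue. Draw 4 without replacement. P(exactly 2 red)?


Hypergeometric: C(7,2)×C(17,2)/C(24,4)
= 21×136/10626 = 68/253

P(X=2) = 68/253 ≈ 26.88%


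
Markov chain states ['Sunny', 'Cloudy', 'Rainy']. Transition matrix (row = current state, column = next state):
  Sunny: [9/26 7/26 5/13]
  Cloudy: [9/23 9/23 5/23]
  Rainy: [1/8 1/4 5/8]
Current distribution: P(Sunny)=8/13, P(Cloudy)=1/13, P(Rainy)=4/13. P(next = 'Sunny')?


P(next=Sunny) = Σᵢ P(now=i)×P(i→Sunny)
= 8/13×9/26 + 1/13×9/23 + 4/13×1/8
= 36/169 + 9/299 + 1/26 = 2189/7774

P = 2189/7774 ≈ 0.2816


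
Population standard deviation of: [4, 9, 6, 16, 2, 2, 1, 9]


Mean = 49/8
  (4-49/8)²=289/64
  (9-49/8)²=529/64
  (6-49/8)²=1/64
  (16-49/8)²=6241/64
  (2-49/8)²=1089/64
  (2-49/8)²=1089/64
  (1-49/8)²=1681/64
  (9-49/8)²=529/64
Σ(x-μ)² = 1431/8
σ² = (1431/8)/8 = 1431/64

σ = √(1431/64) ≈ 4.7286


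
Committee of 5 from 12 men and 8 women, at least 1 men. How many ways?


Count by #men:
  1M,4W: C(12,1)×C(8,4)=840
  2M,3W: C(12,2)×C(8,3)=3696
  3M,2W: C(12,3)×C(8,2)=6160
  4M,1W: C(12,4)×C(8,1)=3960
  5M,0W: C(12,5)×C(8,0)=792
Total = 15448

15448


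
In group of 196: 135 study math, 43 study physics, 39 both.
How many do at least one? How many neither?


|A∪B| = 135+43-39 = 139
Neither = 196-139 = 57

At least one: 139; Neither: 57


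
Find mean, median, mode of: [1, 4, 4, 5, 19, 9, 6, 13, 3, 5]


Sorted: [1, 3, 4, 4, 5, 5, 6, 9, 13, 19]
Mean = 69/10
Median = 5
Freq: {1: 1, 4: 2, 5: 2, 19: 1, 9: 1, 6: 1, 13: 1, 3: 1}
Mode: [4, 5]

Mean=69/10, Median=5, Mode=[4, 5]


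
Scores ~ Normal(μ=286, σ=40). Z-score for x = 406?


z = (x - μ)/σ = (406 - 286)/40 = 3.0

z = 3.0


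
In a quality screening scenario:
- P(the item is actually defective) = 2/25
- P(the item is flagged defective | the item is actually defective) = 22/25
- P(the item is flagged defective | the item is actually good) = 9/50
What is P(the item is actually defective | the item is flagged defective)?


Using Bayes' theorem:
P(A|B) = P(B|A)·P(A) / P(B)

P(the item is flagged defective) = 22/25 × 2/25 + 9/50 × 23/25
= 44/625 + 207/1250 = 59/250

P(the item is actually defective|the item is flagged defective) = (44/625) / (59/250) = 88/295

P(the item is actually defective|the item is flagged defective) = 88/295 ≈ 29.83%


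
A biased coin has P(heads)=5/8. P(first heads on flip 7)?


Geometric: P(X=7) = (1-p)^(k-1)×p = (3/8)^6×5/8 = 3645/2097152

P(X=7) = 3645/2097152 ≈ 0.17%


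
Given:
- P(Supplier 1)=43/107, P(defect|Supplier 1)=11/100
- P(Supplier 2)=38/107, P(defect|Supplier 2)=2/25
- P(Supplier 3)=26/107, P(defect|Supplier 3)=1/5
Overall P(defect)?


P(B) = Σ P(B|Aᵢ)×P(Aᵢ)
  11/100×43/107 = 473/10700
  2/25×38/107 = 76/2675
  1/5×26/107 = 26/535
Sum = 1297/10700

P(defect) = 1297/10700 ≈ 12.12%


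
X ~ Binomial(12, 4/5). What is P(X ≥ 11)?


P(X ≥ 11) = Σ P(X=i) for i=11..12
P(X=11) = 50331648/244140625
P(X=12) = 16777216/244140625
Sum = 67108864/244140625

P(X ≥ 11) = 67108864/244140625 ≈ 27.49%


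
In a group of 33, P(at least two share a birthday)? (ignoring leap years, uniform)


P(all different) = Π(365-i)/365 for i=0..32
= 0.225028
P(match) = 1 - 0.225028 = 0.774972

P ≈ 0.7750 ≈ 77.50%


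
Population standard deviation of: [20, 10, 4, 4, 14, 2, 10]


Mean = 64/7
  (20-64/7)²=5776/49
  (10-64/7)²=36/49
  (4-64/7)²=1296/49
  (4-64/7)²=1296/49
  (14-64/7)²=1156/49
  (2-64/7)²=2500/49
  (10-64/7)²=36/49
Σ(x-μ)² = 1728/7
σ² = (1728/7)/7 = 1728/49

σ = √(1728/49) ≈ 5.9385


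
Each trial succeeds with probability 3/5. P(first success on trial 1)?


Geometric: P(X=1) = (1-p)^(k-1)×p = (2/5)^0×3/5 = 3/5

P(X=1) = 3/5 ≈ 60.00%


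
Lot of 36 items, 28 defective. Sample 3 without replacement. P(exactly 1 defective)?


Hypergeometric: C(28,1)×C(8,2)/C(36,3)
= 28×28/7140 = 28/255

P(X=1) = 28/255 ≈ 10.98%


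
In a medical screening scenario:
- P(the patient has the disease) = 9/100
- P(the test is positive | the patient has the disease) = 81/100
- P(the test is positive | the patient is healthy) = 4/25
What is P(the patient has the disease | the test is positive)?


Using Bayes' theorem:
P(A|B) = P(B|A)·P(A) / P(B)

P(the test is positive) = 81/100 × 9/100 + 4/25 × 91/100
= 729/10000 + 91/625 = 437/2000

P(the patient has the disease|the test is positive) = (729/10000) / (437/2000) = 729/2185

P(the patient has the disease|the test is positive) = 729/2185 ≈ 33.36%


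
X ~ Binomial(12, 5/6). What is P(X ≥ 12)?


P(X ≥ 12) = Σ P(X=i) for i=12..12
P(X=12) = 244140625/2176782336
Sum = 244140625/2176782336

P(X ≥ 12) = 244140625/2176782336 ≈ 11.22%


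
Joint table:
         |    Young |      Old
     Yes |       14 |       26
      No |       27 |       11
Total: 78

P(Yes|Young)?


P(Yes|Young) = 14/(14+27) = 14/41

P = 14/41 ≈ 34.15%


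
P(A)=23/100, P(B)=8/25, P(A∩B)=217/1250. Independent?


P(A)×P(B) = 46/625
P(A∩B) = 217/1250
Not equal → NOT independent

No, not independent


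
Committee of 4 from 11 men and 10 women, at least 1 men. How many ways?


Count by #men:
  1M,3W: C(11,1)×C(10,3)=1320
  2M,2W: C(11,2)×C(10,2)=2475
  3M,1W: C(11,3)×C(10,1)=1650
  4M,0W: C(11,4)×C(10,0)=330
Total = 5775

5775


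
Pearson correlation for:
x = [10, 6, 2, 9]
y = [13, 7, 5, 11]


n=4, Σx=27, Σy=36, Σxy=281, Σx²=221, Σy²=364
r = (4×281 - 27×36)/√((4×221 - 27²)(4×364 - 36²))
= 152/√(155×160) = 152/√24800 ≈ 152/157.4802 ≈ 0.9652

r ≈ 0.9652


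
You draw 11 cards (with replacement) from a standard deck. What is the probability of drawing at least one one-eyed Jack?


P(not a one-eyed Jack) = 50/52 = 25/26
P(none in 11 draws) = (25/26)^11 = 2384185791015625/3670344486987776
P(≥1 one-eyed Jack) = 1 - 2384185791015625/3670344486987776 = 1286158695972151/3670344486987776

P = 1286158695972151/3670344486987776 ≈ 35.04%


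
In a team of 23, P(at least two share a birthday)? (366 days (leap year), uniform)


P(all different) = Π(366-i)/366 for i=0..22
= 0.493677
P(match) = 1 - 0.493677 = 0.506323

P ≈ 0.5063 ≈ 50.63%
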